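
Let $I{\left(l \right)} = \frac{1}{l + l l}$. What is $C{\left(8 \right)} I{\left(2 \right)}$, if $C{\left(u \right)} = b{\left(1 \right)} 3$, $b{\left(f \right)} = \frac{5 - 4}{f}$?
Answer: $\frac{1}{2} \approx 0.5$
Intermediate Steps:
$I{\left(l \right)} = \frac{1}{l + l^{2}}$
$b{\left(f \right)} = \frac{1}{f}$ ($b{\left(f \right)} = 1 \frac{1}{f} = \frac{1}{f}$)
$C{\left(u \right)} = 3$ ($C{\left(u \right)} = 1^{-1} \cdot 3 = 1 \cdot 3 = 3$)
$C{\left(8 \right)} I{\left(2 \right)} = 3 \frac{1}{2 \left(1 + 2\right)} = 3 \frac{1}{2 \cdot 3} = 3 \cdot \frac{1}{2} \cdot \frac{1}{3} = 3 \cdot \frac{1}{6} = \frac{1}{2}$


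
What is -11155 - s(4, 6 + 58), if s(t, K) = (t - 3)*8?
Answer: -11163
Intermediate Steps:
s(t, K) = -24 + 8*t (s(t, K) = (-3 + t)*8 = -24 + 8*t)
-11155 - s(4, 6 + 58) = -11155 - (-24 + 8*4) = -11155 - (-24 + 32) = -11155 - 1*8 = -11155 - 8 = -11163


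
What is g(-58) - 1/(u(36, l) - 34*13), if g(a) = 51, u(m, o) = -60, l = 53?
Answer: 25603/502 ≈ 51.002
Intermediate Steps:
g(-58) - 1/(u(36, l) - 34*13) = 51 - 1/(-60 - 34*13) = 51 - 1/(-60 - 442) = 51 - 1/(-502) = 51 - 1*(-1/502) = 51 + 1/502 = 25603/502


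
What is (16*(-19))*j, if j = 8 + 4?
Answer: -3648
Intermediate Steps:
j = 12
(16*(-19))*j = (16*(-19))*12 = -304*12 = -3648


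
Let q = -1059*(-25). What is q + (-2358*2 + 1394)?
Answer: 23153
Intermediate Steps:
q = 26475
q + (-2358*2 + 1394) = 26475 + (-2358*2 + 1394) = 26475 + (-4716 + 1394) = 26475 - 3322 = 23153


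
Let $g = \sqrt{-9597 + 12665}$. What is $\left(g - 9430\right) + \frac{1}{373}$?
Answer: $- \frac{3517389}{373} + 2 \sqrt{767} \approx -9374.6$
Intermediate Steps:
$g = 2 \sqrt{767}$ ($g = \sqrt{3068} = 2 \sqrt{767} \approx 55.39$)
$\left(g - 9430\right) + \frac{1}{373} = \left(2 \sqrt{767} - 9430\right) + \frac{1}{373} = \left(-9430 + 2 \sqrt{767}\right) + \frac{1}{373} = - \frac{3517389}{373} + 2 \sqrt{767}$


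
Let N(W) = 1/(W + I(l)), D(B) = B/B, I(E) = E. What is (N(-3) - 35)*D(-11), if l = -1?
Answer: -141/4 ≈ -35.250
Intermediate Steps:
D(B) = 1
N(W) = 1/(-1 + W) (N(W) = 1/(W - 1) = 1/(-1 + W))
(N(-3) - 35)*D(-11) = (1/(-1 - 3) - 35)*1 = (1/(-4) - 35)*1 = (-¼ - 35)*1 = -141/4*1 = -141/4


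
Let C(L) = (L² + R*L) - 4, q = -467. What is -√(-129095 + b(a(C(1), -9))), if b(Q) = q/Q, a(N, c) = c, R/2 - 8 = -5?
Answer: -2*I*√290347/3 ≈ -359.23*I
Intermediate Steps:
R = 6 (R = 16 + 2*(-5) = 16 - 10 = 6)
C(L) = -4 + L² + 6*L (C(L) = (L² + 6*L) - 4 = -4 + L² + 6*L)
b(Q) = -467/Q
-√(-129095 + b(a(C(1), -9))) = -√(-129095 - 467/(-9)) = -√(-129095 - 467*(-⅑)) = -√(-129095 + 467/9) = -√(-1161388/9) = -2*I*√290347/3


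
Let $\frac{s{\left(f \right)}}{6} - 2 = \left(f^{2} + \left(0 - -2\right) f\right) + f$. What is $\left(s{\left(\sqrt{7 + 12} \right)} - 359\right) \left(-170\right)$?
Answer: $39610 - 3060 \sqrt{19} \approx 26272.0$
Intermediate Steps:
$s{\left(f \right)} = 12 + 6 f^{2} + 18 f$ ($s{\left(f \right)} = 12 + 6 \left(\left(f^{2} + \left(0 - -2\right) f\right) + f\right) = 12 + 6 \left(\left(f^{2} + \left(0 + 2\right) f\right) + f\right) = 12 + 6 \left(\left(f^{2} + 2 f\right) + f\right) = 12 + 6 \left(f^{2} + 3 f\right) = 12 + \left(6 f^{2} + 18 f\right) = 12 + 6 f^{2} + 18 f$)
$\left(s{\left(\sqrt{7 + 12} \right)} - 359\right) \left(-170\right) = \left(\left(12 + 6 \left(\sqrt{7 + 12}\right)^{2} + 18 \sqrt{7 + 12}\right) - 359\right) \left(-170\right) = \left(\left(12 + 6 \left(\sqrt{19}\right)^{2} + 18 \sqrt{19}\right) - 359\right) \left(-170\right) = \left(\left(12 + 6 \cdot 19 + 18 \sqrt{19}\right) - 359\right) \left(-170\right) = \left(\left(12 + 114 + 18 \sqrt{19}\right) - 359\right) \left(-170\right) = \left(\left(126 + 18 \sqrt{19}\right) - 359\right) \left(-170\right) = \left(-233 + 18 \sqrt{19}\right) \left(-170\right) = 39610 - 3060 \sqrt{19}$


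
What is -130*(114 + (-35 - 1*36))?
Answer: -5590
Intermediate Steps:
-130*(114 + (-35 - 1*36)) = -130*(114 + (-35 - 36)) = -130*(114 - 71) = -130*43 = -5590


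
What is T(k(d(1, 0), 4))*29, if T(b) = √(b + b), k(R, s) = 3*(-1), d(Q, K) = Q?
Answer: 29*I*√6 ≈ 71.035*I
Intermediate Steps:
k(R, s) = -3
T(b) = √2*√b (T(b) = √(2*b) = √2*√b)
T(k(d(1, 0), 4))*29 = (√2*√(-3))*29 = (√2*(I*√3))*29 = (I*√6)*29 = 29*I*√6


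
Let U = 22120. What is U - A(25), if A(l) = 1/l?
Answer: 552999/25 ≈ 22120.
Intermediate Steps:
U - A(25) = 22120 - 1/25 = 552999/25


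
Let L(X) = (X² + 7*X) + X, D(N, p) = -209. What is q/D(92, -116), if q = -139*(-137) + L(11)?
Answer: -19252/209 ≈ -92.115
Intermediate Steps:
L(X) = X² + 8*X
q = 19252 (q = -139*(-137) + 11*(8 + 11) = 19043 + 11*19 = 19043 + 209 = 19252)
q/D(92, -116) = 19252/(-209) = 19252*(-1/209) = -19252/209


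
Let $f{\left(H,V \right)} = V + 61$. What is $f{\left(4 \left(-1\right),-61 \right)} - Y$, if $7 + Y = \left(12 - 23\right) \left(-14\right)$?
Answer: $-147$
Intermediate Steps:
$f{\left(H,V \right)} = 61 + V$
$Y = 147$ ($Y = -7 + \left(12 - 23\right) \left(-14\right) = -7 - -154 = -7 + 154 = 147$)
$f{\left(4 \left(-1\right),-61 \right)} - Y = \left(61 - 61\right) - 147 = 0 - 147 = -147$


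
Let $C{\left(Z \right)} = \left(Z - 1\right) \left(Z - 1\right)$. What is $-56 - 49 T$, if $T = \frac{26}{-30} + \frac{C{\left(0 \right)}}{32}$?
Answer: $- \frac{7231}{480} \approx -15.065$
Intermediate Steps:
$C{\left(Z \right)} = \left(-1 + Z\right)^{2}$ ($C{\left(Z \right)} = \left(-1 + Z\right) \left(-1 + Z\right) = \left(-1 + Z\right)^{2}$)
$T = - \frac{401}{480}$ ($T = \frac{26}{-30} + \frac{\left(-1 + 0\right)^{2}}{32} = 26 \left(- \frac{1}{30}\right) + \left(-1\right)^{2} \cdot \frac{1}{32} = - \frac{13}{15} + 1 \cdot \frac{1}{32} = - \frac{13}{15} + \frac{1}{32} = - \frac{401}{480} \approx -0.83542$)
$-56 - 49 T = -56 - - \frac{19649}{480} = -56 + \frac{19649}{480} = - \frac{7231}{480}$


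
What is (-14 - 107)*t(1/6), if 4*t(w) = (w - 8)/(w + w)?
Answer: 5687/8 ≈ 710.88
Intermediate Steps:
t(w) = (-8 + w)/(8*w) (t(w) = ((w - 8)/(w + w))/4 = ((-8 + w)/((2*w)))/4 = ((-8 + w)*(1/(2*w)))/4 = ((-8 + w)/(2*w))/4 = (-8 + w)/(8*w))
(-14 - 107)*t(1/6) = (-14 - 107)*((-8 + 1/6)/(8*(1/6))) = -121*(-8 + 1/6)/(8*1/6) = -121*6*(-47)/(8*6) = -121*(-47/8) = 5687/8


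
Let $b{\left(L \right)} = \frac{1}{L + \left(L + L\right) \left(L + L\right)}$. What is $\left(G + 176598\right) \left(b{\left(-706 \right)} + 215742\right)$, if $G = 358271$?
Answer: $\frac{229984044602845193}{1993038} \approx 1.1539 \cdot 10^{11}$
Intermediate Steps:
$b{\left(L \right)} = \frac{1}{L + 4 L^{2}}$ ($b{\left(L \right)} = \frac{1}{L + 2 L 2 L} = \frac{1}{L + 4 L^{2}}$)
$\left(G + 176598\right) \left(b{\left(-706 \right)} + 215742\right) = \left(358271 + 176598\right) \left(\frac{1}{\left(-706\right) \left(1 + 4 \left(-706\right)\right)} + 215742\right) = 534869 \left(- \frac{1}{706 \left(1 - 2824\right)} + 215742\right) = 534869 \left(- \frac{1}{706 \left(-2823\right)} + 215742\right) = 534869 \left(\left(- \frac{1}{706}\right) \left(- \frac{1}{2823}\right) + 215742\right) = 534869 \left(\frac{1}{1993038} + 215742\right) = 534869 \cdot \frac{429982004197}{1993038} = \frac{229984044602845193}{1993038}$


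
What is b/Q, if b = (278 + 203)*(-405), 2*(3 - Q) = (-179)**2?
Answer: 77922/6407 ≈ 12.162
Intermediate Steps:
Q = -32035/2 (Q = 3 - 1/2*(-179)**2 = 3 - 1/2*32041 = 3 - 32041/2 = -32035/2 ≈ -16018.)
b = -194805 (b = 481*(-405) = -194805)
b/Q = -194805/(-32035/2) = -194805*(-2/32035) = 77922/6407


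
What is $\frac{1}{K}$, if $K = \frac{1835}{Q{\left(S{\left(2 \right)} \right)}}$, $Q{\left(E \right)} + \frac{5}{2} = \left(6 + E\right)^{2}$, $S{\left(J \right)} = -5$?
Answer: $- \frac{3}{3670} \approx -0.00081744$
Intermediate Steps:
$Q{\left(E \right)} = - \frac{5}{2} + \left(6 + E\right)^{2}$
$K = - \frac{3670}{3}$ ($K = \frac{1835}{- \frac{5}{2} + \left(6 - 5\right)^{2}} = \frac{1835}{- \frac{5}{2} + 1^{2}} = \frac{1835}{- \frac{5}{2} + 1} = \frac{1835}{- \frac{3}{2}} = 1835 \left(- \frac{2}{3}\right) = - \frac{3670}{3} \approx -1223.3$)
$\frac{1}{K} = \frac{1}{- \frac{3670}{3}} = - \frac{3}{3670}$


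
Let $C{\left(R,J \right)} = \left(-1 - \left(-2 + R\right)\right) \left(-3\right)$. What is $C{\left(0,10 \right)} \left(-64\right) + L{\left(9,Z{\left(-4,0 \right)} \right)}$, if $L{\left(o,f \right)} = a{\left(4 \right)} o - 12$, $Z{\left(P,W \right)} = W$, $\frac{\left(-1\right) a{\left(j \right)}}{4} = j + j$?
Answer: $-108$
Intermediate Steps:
$a{\left(j \right)} = - 8 j$ ($a{\left(j \right)} = - 4 \left(j + j\right) = - 4 \cdot 2 j = - 8 j$)
$L{\left(o,f \right)} = -12 - 32 o$ ($L{\left(o,f \right)} = \left(-8\right) 4 o - 12 = - 32 o - 12 = -12 - 32 o$)
$C{\left(R,J \right)} = -3 + 3 R$ ($C{\left(R,J \right)} = \left(1 - R\right) \left(-3\right) = -3 + 3 R$)
$C{\left(0,10 \right)} \left(-64\right) + L{\left(9,Z{\left(-4,0 \right)} \right)} = \left(-3 + 3 \cdot 0\right) \left(-64\right) - 300 = \left(-3 + 0\right) \left(-64\right) - 300 = \left(-3\right) \left(-64\right) - 300 = 192 - 300 = -108$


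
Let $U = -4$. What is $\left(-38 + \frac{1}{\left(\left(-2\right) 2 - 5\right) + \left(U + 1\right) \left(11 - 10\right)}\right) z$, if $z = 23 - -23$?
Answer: $- \frac{10511}{6} \approx -1751.8$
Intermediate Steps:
$z = 46$ ($z = 23 + 23 = 46$)
$\left(-38 + \frac{1}{\left(\left(-2\right) 2 - 5\right) + \left(U + 1\right) \left(11 - 10\right)}\right) z = \left(-38 + \frac{1}{\left(\left(-2\right) 2 - 5\right) + \left(-4 + 1\right) \left(11 - 10\right)}\right) 46 = \left(-38 + \frac{1}{\left(-4 - 5\right) - 3}\right) 46 = \left(-38 + \frac{1}{-9 - 3}\right) 46 = \left(-38 + \frac{1}{-12}\right) 46 = \left(-38 - \frac{1}{12}\right) 46 = \left(- \frac{457}{12}\right) 46 = - \frac{10511}{6}$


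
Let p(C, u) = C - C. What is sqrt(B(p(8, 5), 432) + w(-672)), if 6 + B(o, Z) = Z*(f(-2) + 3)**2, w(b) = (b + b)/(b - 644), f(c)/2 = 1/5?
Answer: 3*sqrt(30612698)/235 ≈ 70.632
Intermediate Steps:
f(c) = 2/5
w(b) = 2*b/(-644 + b) (w(b) = (2*b)/(-644 + b) = 2*b/(-644 + b))
p(C, u) = 0
B(o, Z) = -6 + 289*Z/25 (B(o, Z) = -6 + Z*(2/5 + 3)**2 = -6 + Z*(17/5)**2 = -6 + Z*(289/25) = -6 + 289*Z/25)
sqrt(B(p(8, 5), 432) + w(-672)) = sqrt((-6 + (289/25)*432) + 2*(-672)/(-644 - 672)) = sqrt((-6 + 124848/25) + 2*(-672)/(-1316)) = sqrt(124698/25 + 2*(-672)*(-1/1316)) = sqrt(124698/25 + 48/47) = sqrt(5862006/1175) = 3*sqrt(30612698)/235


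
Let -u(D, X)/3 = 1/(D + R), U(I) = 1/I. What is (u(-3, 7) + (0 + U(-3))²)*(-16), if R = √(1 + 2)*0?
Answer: -160/9 ≈ -17.778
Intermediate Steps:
R = 0 (R = √3*0 = 0)
u(D, X) = -3/D (u(D, X) = -3/(D + 0) = -3/D)
(u(-3, 7) + (0 + U(-3))²)*(-16) = (-3/(-3) + (0 + 1/(-3))²)*(-16) = (-3*(-⅓) + (0 - ⅓)²)*(-16) = (1 + (-⅓)²)*(-16) = (1 + ⅑)*(-16) = (10/9)*(-16) = -160/9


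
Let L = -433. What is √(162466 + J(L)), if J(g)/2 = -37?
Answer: 2*√40598 ≈ 402.98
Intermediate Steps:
J(g) = -74 (J(g) = 2*(-37) = -74)
√(162466 + J(L)) = √(162466 - 74) = √162392 = 2*√40598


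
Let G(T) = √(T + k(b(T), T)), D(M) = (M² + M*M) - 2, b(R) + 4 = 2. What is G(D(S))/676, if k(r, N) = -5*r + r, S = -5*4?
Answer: √806/676 ≈ 0.041997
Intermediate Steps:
S = -20
b(R) = -2 (b(R) = -4 + 2 = -2)
k(r, N) = -4*r
D(M) = -2 + 2*M² (D(M) = (M² + M²) - 2 = 2*M² - 2 = -2 + 2*M²)
G(T) = √(8 + T) (G(T) = √(T - 4*(-2)) = √(T + 8) = √(8 + T))
G(D(S))/676 = √(8 + (-2 + 2*(-20)²))/676 = √(8 + (-2 + 2*400))*(1/676) = √(8 + (-2 + 800))*(1/676) = √(8 + 798)*(1/676) = √806*(1/676) = √806/676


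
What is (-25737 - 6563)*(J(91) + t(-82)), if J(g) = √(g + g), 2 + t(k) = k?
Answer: 2713200 - 32300*√182 ≈ 2.2774e+6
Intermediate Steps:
t(k) = -2 + k
J(g) = √2*√g (J(g) = √(2*g) = √2*√g)
(-25737 - 6563)*(J(91) + t(-82)) = (-25737 - 6563)*(√2*√91 + (-2 - 82)) = -32300*(√182 - 84) = -32300*(-84 + √182) = 2713200 - 32300*√182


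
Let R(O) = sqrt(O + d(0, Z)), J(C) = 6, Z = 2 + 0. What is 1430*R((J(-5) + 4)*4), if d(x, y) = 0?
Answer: 2860*sqrt(10) ≈ 9044.1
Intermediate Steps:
Z = 2
R(O) = sqrt(O) (R(O) = sqrt(O + 0) = sqrt(O))
1430*R((J(-5) + 4)*4) = 1430*sqrt((6 + 4)*4) = 1430*sqrt(10*4) = 1430*sqrt(40) = 1430*(2*sqrt(10)) = 2860*sqrt(10)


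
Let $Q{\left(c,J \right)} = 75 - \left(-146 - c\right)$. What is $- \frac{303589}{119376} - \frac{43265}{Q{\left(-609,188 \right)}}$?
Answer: $\frac{1261752527}{11579472} \approx 108.96$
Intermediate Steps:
$Q{\left(c,J \right)} = 221 + c$ ($Q{\left(c,J \right)} = 75 + \left(146 + c\right) = 221 + c$)
$- \frac{303589}{119376} - \frac{43265}{Q{\left(-609,188 \right)}} = - \frac{303589}{119376} - \frac{43265}{221 - 609} = \left(-303589\right) \frac{1}{119376} - \frac{43265}{-388} = - \frac{303589}{119376} - - \frac{43265}{388} = - \frac{303589}{119376} + \frac{43265}{388} = \frac{1261752527}{11579472}$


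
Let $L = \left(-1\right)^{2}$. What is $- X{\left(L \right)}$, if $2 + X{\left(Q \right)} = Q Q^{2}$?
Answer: $1$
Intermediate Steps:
$L = 1$
$X{\left(Q \right)} = -2 + Q^{3}$ ($X{\left(Q \right)} = -2 + Q Q^{2} = -2 + Q^{3}$)
$- X{\left(L \right)} = - (-2 + 1^{3}) = - (-2 + 1) = \left(-1\right) \left(-1\right) = 1$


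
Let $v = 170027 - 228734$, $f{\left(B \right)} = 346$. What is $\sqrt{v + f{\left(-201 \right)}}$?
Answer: $i \sqrt{58361} \approx 241.58 i$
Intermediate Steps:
$v = -58707$
$\sqrt{v + f{\left(-201 \right)}} = \sqrt{-58707 + 346} = \sqrt{-58361} = i \sqrt{58361}$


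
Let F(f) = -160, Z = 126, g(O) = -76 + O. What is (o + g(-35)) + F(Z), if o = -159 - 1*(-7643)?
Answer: 7213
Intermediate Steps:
o = 7484 (o = -159 + 7643 = 7484)
(o + g(-35)) + F(Z) = (7484 + (-76 - 35)) - 160 = (7484 - 111) - 160 = 7373 - 160 = 7213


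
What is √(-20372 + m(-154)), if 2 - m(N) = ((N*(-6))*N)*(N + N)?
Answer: I*√43847538 ≈ 6621.8*I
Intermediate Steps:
m(N) = 2 + 12*N³ (m(N) = 2 - (N*(-6))*N*(N + N) = 2 - (-6*N)*N*2*N = 2 - (-6*N²)*2*N = 2 - (-12)*N³ = 2 + 12*N³)
√(-20372 + m(-154)) = √(-20372 + (2 + 12*(-154)³)) = √(-20372 + (2 + 12*(-3652264))) = √(-20372 + (2 - 43827168)) = √(-20372 - 43827166) = √(-43847538) = I*√43847538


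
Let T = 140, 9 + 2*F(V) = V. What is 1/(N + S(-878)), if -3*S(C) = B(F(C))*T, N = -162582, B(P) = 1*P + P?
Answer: -3/363566 ≈ -8.2516e-6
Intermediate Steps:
F(V) = -9/2 + V/2
B(P) = 2*P (B(P) = P + P = 2*P)
S(C) = 420 - 140*C/3 (S(C) = -2*(-9/2 + C/2)*140/3 = -(-9 + C)*140/3 = -(-1260 + 140*C)/3 = 420 - 140*C/3)
1/(N + S(-878)) = 1/(-162582 + (420 - 140/3*(-878))) = 1/(-162582 + (420 + 122920/3)) = 1/(-162582 + 124180/3) = 1/(-363566/3) = -3/363566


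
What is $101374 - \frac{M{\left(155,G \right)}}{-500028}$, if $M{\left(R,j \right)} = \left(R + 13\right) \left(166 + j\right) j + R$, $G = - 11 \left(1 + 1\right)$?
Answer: $\frac{50689306403}{500028} \approx 1.0137 \cdot 10^{5}$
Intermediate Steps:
$G = -22$ ($G = \left(-11\right) 2 = -22$)
$M{\left(R,j \right)} = R + j \left(13 + R\right) \left(166 + j\right)$ ($M{\left(R,j \right)} = \left(13 + R\right) \left(166 + j\right) j + R = j \left(13 + R\right) \left(166 + j\right) + R = R + j \left(13 + R\right) \left(166 + j\right)$)
$101374 - \frac{M{\left(155,G \right)}}{-500028} = 101374 - \frac{155 + 13 \left(-22\right)^{2} + 2158 \left(-22\right) + 155 \left(-22\right)^{2} + 166 \cdot 155 \left(-22\right)}{-500028} = 101374 - \left(155 + 13 \cdot 484 - 47476 + 155 \cdot 484 - 566060\right) \left(- \frac{1}{500028}\right) = 101374 - \left(155 + 6292 - 47476 + 75020 - 566060\right) \left(- \frac{1}{500028}\right) = 101374 - \left(-532069\right) \left(- \frac{1}{500028}\right) = 101374 - \frac{532069}{500028} = \frac{50689306403}{500028}$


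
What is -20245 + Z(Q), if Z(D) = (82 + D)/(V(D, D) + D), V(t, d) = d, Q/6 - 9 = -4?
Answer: -303647/15 ≈ -20243.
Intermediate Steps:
Q = 30 (Q = 54 + 6*(-4) = 54 - 24 = 30)
Z(D) = (82 + D)/(2*D) (Z(D) = (82 + D)/(D + D) = (82 + D)/((2*D)) = (82 + D)*(1/(2*D)) = (82 + D)/(2*D))
-20245 + Z(Q) = -20245 + (½)*(82 + 30)/30 = -20245 + (½)*(1/30)*112 = -20245 + 28/15 = -303647/15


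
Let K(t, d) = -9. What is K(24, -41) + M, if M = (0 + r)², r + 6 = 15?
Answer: 72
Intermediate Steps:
r = 9 (r = -6 + 15 = 9)
M = 81 (M = (0 + 9)² = 9² = 81)
K(24, -41) + M = -9 + 81 = 72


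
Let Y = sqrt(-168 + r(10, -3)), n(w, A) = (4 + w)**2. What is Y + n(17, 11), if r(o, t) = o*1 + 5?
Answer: 441 + 3*I*sqrt(17) ≈ 441.0 + 12.369*I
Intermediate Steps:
r(o, t) = 5 + o (r(o, t) = o + 5 = 5 + o)
Y = 3*I*sqrt(17) (Y = sqrt(-168 + (5 + 10)) = sqrt(-168 + 15) = sqrt(-153) = 3*I*sqrt(17) ≈ 12.369*I)
Y + n(17, 11) = 3*I*sqrt(17) + (4 + 17)**2 = 3*I*sqrt(17) + 21**2 = 3*I*sqrt(17) + 441 = 441 + 3*I*sqrt(17)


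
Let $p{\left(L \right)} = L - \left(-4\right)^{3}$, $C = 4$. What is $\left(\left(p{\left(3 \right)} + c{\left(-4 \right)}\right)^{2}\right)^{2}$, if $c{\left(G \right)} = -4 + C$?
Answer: $20151121$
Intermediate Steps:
$c{\left(G \right)} = 0$ ($c{\left(G \right)} = -4 + 4 = 0$)
$p{\left(L \right)} = 64 + L$ ($p{\left(L \right)} = L - -64 = L + 64 = 64 + L$)
$\left(\left(p{\left(3 \right)} + c{\left(-4 \right)}\right)^{2}\right)^{2} = \left(\left(\left(64 + 3\right) + 0\right)^{2}\right)^{2} = \left(\left(67 + 0\right)^{2}\right)^{2} = \left(67^{2}\right)^{2} = 4489^{2} = 20151121$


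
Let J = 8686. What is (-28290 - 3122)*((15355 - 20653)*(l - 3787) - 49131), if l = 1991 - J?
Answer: -1742879271060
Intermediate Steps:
l = -6695 (l = 1991 - 1*8686 = 1991 - 8686 = -6695)
(-28290 - 3122)*((15355 - 20653)*(l - 3787) - 49131) = (-28290 - 3122)*((15355 - 20653)*(-6695 - 3787) - 49131) = -31412*(-5298*(-10482) - 49131) = -31412*(55533636 - 49131) = -31412*55484505 = -1742879271060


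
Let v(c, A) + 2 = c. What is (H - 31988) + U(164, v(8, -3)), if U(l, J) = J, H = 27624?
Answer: -4358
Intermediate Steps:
v(c, A) = -2 + c
(H - 31988) + U(164, v(8, -3)) = (27624 - 31988) + (-2 + 8) = -4364 + 6 = -4358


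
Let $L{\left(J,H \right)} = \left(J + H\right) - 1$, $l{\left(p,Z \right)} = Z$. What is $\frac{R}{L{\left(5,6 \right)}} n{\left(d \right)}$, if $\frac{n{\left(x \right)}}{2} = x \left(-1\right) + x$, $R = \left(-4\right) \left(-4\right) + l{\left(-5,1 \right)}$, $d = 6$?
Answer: $0$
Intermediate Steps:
$L{\left(J,H \right)} = -1 + H + J$ ($L{\left(J,H \right)} = \left(H + J\right) - 1 = -1 + H + J$)
$R = 17$ ($R = \left(-4\right) \left(-4\right) + 1 = 16 + 1 = 17$)
$n{\left(x \right)} = 0$ ($n{\left(x \right)} = 2 \left(x \left(-1\right) + x\right) = 2 \left(- x + x\right) = 2 \cdot 0 = 0$)
$\frac{R}{L{\left(5,6 \right)}} n{\left(d \right)} = \frac{17}{-1 + 6 + 5} \cdot 0 = \frac{17}{10} \cdot 0 = 0$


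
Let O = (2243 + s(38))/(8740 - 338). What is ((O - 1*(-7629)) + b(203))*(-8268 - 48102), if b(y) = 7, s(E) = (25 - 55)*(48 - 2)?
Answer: -1808308308975/4201 ≈ -4.3045e+8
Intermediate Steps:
s(E) = -1380 (s(E) = -30*46 = -1380)
O = 863/8402 (O = (2243 - 1380)/(8740 - 338) = 863/8402 ≈ 0.10271)
((O - 1*(-7629)) + b(203))*(-8268 - 48102) = ((863/8402 - 1*(-7629)) + 7)*(-8268 - 48102) = ((863/8402 + 7629) + 7)*(-56370) = (64099721/8402 + 7)*(-56370) = (64158535/8402)*(-56370) = -1808308308975/4201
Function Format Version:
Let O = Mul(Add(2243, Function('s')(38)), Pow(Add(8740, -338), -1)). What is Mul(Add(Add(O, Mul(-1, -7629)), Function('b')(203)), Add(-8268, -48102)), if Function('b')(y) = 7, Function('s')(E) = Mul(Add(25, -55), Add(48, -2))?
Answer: Rational(-1808308308975, 4201) ≈ -4.3045e+8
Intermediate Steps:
Function('s')(E) = -1380 (Function('s')(E) = Mul(-30, 46) = -1380)
O = Rational(863, 8402) (O = Mul(Add(2243, -1380), Pow(Add(8740, -338), -1)) = Mul(863, Pow(8402, -1)) = Mul(863, Rational(1, 8402)) = Rational(863, 8402) ≈ 0.10271)
Mul(Add(Add(O, Mul(-1, -7629)), Function('b')(203)), Add(-8268, -48102)) = Mul(Add(Add(Rational(863, 8402), Mul(-1, -7629)), 7), Add(-8268, -48102)) = Mul(Add(Add(Rational(863, 8402), 7629), 7), -56370) = Mul(Add(Rational(64099721, 8402), 7), -56370) = Mul(Rational(64158535, 8402), -56370) = Rational(-1808308308975, 4201)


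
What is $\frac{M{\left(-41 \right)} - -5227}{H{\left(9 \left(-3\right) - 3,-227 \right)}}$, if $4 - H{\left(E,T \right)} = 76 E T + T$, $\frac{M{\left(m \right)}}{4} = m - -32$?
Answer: $- \frac{5191}{517329} \approx -0.010034$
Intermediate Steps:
$M{\left(m \right)} = 128 + 4 m$ ($M{\left(m \right)} = 4 \left(m - -32\right) = 4 \left(m + 32\right) = 4 \left(32 + m\right) = 128 + 4 m$)
$H{\left(E,T \right)} = 4 - T - 76 E T$ ($H{\left(E,T \right)} = 4 - \left(76 E T + T\right) = 4 - \left(T + 76 E T\right) = 4 - T - 76 E T$)
$\frac{M{\left(-41 \right)} - -5227}{H{\left(9 \left(-3\right) - 3,-227 \right)}} = \frac{\left(128 + 4 \left(-41\right)\right) - -5227}{4 - -227 - 76 \left(9 \left(-3\right) - 3\right) \left(-227\right)} = \frac{\left(128 - 164\right) + 5227}{4 + 227 - 76 \left(-27 - 3\right) \left(-227\right)} = \frac{-36 + 5227}{4 + 227 - \left(-2280\right) \left(-227\right)} = \frac{5191}{4 + 227 - 517560} = \frac{5191}{-517329} = 5191 \left(- \frac{1}{517329}\right) = - \frac{5191}{517329}$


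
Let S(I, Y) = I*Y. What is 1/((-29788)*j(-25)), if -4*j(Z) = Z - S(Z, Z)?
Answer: -1/4840550 ≈ -2.0659e-7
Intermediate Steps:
j(Z) = -Z/4 + Z**2/4 (j(Z) = -(Z - Z*Z)/4 = -(Z - Z**2)/4 = -Z/4 + Z**2/4)
1/((-29788)*j(-25)) = 1/((-29788)*(((1/4)*(-25)*(-1 - 25)))) = -1/(29788*((1/4)*(-25)*(-26))) = -1/(29788*325/2) = -1/29788*2/325 = -1/4840550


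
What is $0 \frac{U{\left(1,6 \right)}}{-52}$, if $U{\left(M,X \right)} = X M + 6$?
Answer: $0$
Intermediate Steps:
$U{\left(M,X \right)} = 6 + M X$ ($U{\left(M,X \right)} = M X + 6 = 6 + M X$)
$0 \frac{U{\left(1,6 \right)}}{-52} = 0 \frac{6 + 1 \cdot 6}{-52} = 0 \left(6 + 6\right) \left(- \frac{1}{52}\right) = 0 \cdot 12 \left(- \frac{1}{52}\right) = 0 \left(- \frac{3}{13}\right) = 0$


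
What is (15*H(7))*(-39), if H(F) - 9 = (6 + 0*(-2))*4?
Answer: -19305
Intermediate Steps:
H(F) = 33 (H(F) = 9 + (6 + 0*(-2))*4 = 9 + (6 + 0)*4 = 9 + 6*4 = 9 + 24 = 33)
(15*H(7))*(-39) = (15*33)*(-39) = 495*(-39) = -19305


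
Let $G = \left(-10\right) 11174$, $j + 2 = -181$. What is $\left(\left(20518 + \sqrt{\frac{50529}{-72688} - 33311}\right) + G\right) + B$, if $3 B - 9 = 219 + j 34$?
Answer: $-93220 + \frac{i \sqrt{11000240737871}}{18172} \approx -93220.0 + 182.51 i$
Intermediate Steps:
$j = -183$ ($j = -2 - 181 = -183$)
$G = -111740$
$B = -1998$ ($B = 3 + \frac{219 - 6222}{3} = 3 + \frac{1}{3} \left(-6003\right) = 3 - 2001 = -1998$)
$\left(\left(20518 + \sqrt{\frac{50529}{-72688} - 33311}\right) + G\right) + B = \left(\left(20518 + \sqrt{\frac{50529}{-72688} - 33311}\right) - 111740\right) - 1998 = \left(\left(20518 + \sqrt{50529 \left(- \frac{1}{72688}\right) - 33311}\right) - 111740\right) - 1998 = \left(\left(20518 + \sqrt{- \frac{50529}{72688} - 33311}\right) - 111740\right) - 1998 = \left(\left(20518 + \sqrt{- \frac{2421360497}{72688}}\right) - 111740\right) - 1998 = \left(\left(20518 + \frac{i \sqrt{11000240737871}}{18172}\right) - 111740\right) - 1998 = \left(-91222 + \frac{i \sqrt{11000240737871}}{18172}\right) - 1998 = -93220 + \frac{i \sqrt{11000240737871}}{18172}$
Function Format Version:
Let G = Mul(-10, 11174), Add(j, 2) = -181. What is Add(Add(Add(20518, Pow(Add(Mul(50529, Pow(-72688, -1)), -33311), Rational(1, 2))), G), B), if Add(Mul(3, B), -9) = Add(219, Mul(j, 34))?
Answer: Add(-93220, Mul(Rational(1, 18172), I, Pow(11000240737871, Rational(1, 2)))) ≈ Add(-93220., Mul(182.51, I))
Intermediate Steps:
j = -183 (j = Add(-2, -181) = -183)
G = -111740
B = -1998 (B = Add(3, Mul(Rational(1, 3), Add(219, Mul(-183, 34)))) = Add(3, Mul(Rational(1, 3), Add(219, -6222))) = Add(3, Mul(Rational(1, 3), -6003)) = Add(3, -2001) = -1998)
Add(Add(Add(20518, Pow(Add(Mul(50529, Pow(-72688, -1)), -33311), Rational(1, 2))), G), B) = Add(Add(Add(20518, Pow(Add(Mul(50529, Pow(-72688, -1)), -33311), Rational(1, 2))), -111740), -1998) = Add(Add(Add(20518, Pow(Add(Mul(50529, Rational(-1, 72688)), -33311), Rational(1, 2))), -111740), -1998) = Add(Add(Add(20518, Pow(Add(Rational(-50529, 72688), -33311), Rational(1, 2))), -111740), -1998) = Add(Add(Add(20518, Pow(Rational(-2421360497, 72688), Rational(1, 2))), -111740), -1998) = Add(Add(Add(20518, Mul(Rational(1, 18172), I, Pow(11000240737871, Rational(1, 2)))), -111740), -1998) = Add(Add(-91222, Mul(Rational(1, 18172), I, Pow(11000240737871, Rational(1, 2)))), -1998) = Add(-93220, Mul(Rational(1, 18172), I, Pow(11000240737871, Rational(1, 2))))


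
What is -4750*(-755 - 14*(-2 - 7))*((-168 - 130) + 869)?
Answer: 1706005250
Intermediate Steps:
-4750*(-755 - 14*(-2 - 7))*((-168 - 130) + 869) = -4750*(-755 - 14*(-9))*(-298 + 869) = -4750*(-755 + 126)*571 = -(-2987750)*571 = -4750*(-359159) = 1706005250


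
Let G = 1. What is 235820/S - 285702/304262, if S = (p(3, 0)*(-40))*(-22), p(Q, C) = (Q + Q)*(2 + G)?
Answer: 1680638629/120487752 ≈ 13.949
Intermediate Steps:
p(Q, C) = 6*Q (p(Q, C) = (Q + Q)*(2 + 1) = (2*Q)*3 = 6*Q)
S = 15840 (S = ((6*3)*(-40))*(-22) = (18*(-40))*(-22) = -720*(-22) = 15840)
235820/S - 285702/304262 = 235820/15840 - 285702/304262 = 235820*(1/15840) - 285702*1/304262 = 11791/792 - 142851/152131 = 1680638629/120487752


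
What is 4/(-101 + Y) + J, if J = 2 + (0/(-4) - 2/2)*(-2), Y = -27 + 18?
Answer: 218/55 ≈ 3.9636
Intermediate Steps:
Y = -9
J = 4 (J = 2 + (0*(-¼) - 2*½)*(-2) = 2 + (0 - 1)*(-2) = 2 - 1*(-2) = 2 + 2 = 4)
4/(-101 + Y) + J = 4/(-101 - 9) + 4 = 4/(-110) + 4 = -1/110*4 + 4 = -2/55 + 4 = 218/55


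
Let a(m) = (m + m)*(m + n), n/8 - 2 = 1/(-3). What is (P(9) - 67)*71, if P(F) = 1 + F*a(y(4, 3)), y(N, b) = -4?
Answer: -52398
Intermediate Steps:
n = 40/3 (n = 16 + 8/(-3) = 16 + 8*(-1/3) = 16 - 8/3 = 40/3 ≈ 13.333)
a(m) = 2*m*(40/3 + m) (a(m) = (m + m)*(m + 40/3) = (2*m)*(40/3 + m) = 2*m*(40/3 + m))
P(F) = 1 - 224*F/3 (P(F) = 1 + F*((2/3)*(-4)*(40 + 3*(-4))) = 1 + F*((2/3)*(-4)*(40 - 12)) = 1 + F*((2/3)*(-4)*28) = 1 + F*(-224/3) = 1 - 224*F/3)
(P(9) - 67)*71 = ((1 - 224/3*9) - 67)*71 = ((1 - 672) - 67)*71 = (-671 - 67)*71 = -738*71 = -52398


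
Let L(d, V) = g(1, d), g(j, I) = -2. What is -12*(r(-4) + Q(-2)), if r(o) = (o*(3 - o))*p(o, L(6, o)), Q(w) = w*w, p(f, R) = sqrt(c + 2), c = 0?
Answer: -48 + 336*sqrt(2) ≈ 427.18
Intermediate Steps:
L(d, V) = -2
p(f, R) = sqrt(2) (p(f, R) = sqrt(0 + 2) = sqrt(2))
Q(w) = w**2
r(o) = o*sqrt(2)*(3 - o) (r(o) = (o*(3 - o))*sqrt(2) = o*sqrt(2)*(3 - o))
-12*(r(-4) + Q(-2)) = -12*(-4*sqrt(2)*(3 - 1*(-4)) + (-2)**2) = -12*(-4*sqrt(2)*(3 + 4) + 4) = -12*(-4*sqrt(2)*7 + 4) = -12*(-28*sqrt(2) + 4) = -12*(4 - 28*sqrt(2)) = -48 + 336*sqrt(2)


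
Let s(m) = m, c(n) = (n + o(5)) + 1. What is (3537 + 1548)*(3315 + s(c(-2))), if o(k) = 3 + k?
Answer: 16892370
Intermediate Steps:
c(n) = 9 + n (c(n) = (n + (3 + 5)) + 1 = (n + 8) + 1 = (8 + n) + 1 = 9 + n)
(3537 + 1548)*(3315 + s(c(-2))) = (3537 + 1548)*(3315 + (9 - 2)) = 5085*(3315 + 7) = 5085*3322 = 16892370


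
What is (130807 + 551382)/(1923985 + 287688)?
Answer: 682189/2211673 ≈ 0.30845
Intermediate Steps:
(130807 + 551382)/(1923985 + 287688) = 682189/2211673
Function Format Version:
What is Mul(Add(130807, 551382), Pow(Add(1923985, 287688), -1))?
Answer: Rational(682189, 2211673) ≈ 0.30845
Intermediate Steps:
Mul(Add(130807, 551382), Pow(Add(1923985, 287688), -1)) = Mul(682189, Pow(2211673, -1)) = Mul(682189, Rational(1, 2211673)) = Rational(682189, 2211673)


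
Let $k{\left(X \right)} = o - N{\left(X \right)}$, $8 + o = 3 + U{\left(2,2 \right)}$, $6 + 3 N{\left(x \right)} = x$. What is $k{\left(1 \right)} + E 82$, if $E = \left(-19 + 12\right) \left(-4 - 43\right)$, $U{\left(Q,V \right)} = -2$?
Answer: $\frac{80918}{3} \approx 26973.0$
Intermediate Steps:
$N{\left(x \right)} = -2 + \frac{x}{3}$
$o = -7$ ($o = -8 + \left(3 - 2\right) = -8 + 1 = -7$)
$k{\left(X \right)} = -5 - \frac{X}{3}$ ($k{\left(X \right)} = -7 - \left(-2 + \frac{X}{3}\right) = -5 - \frac{X}{3}$)
$E = 329$ ($E = \left(-7\right) \left(-47\right) = 329$)
$k{\left(1 \right)} + E 82 = \left(-5 - \frac{1}{3}\right) + 329 \cdot 82 = \left(-5 - \frac{1}{3}\right) + 26978 = - \frac{16}{3} + 26978 = \frac{80918}{3}$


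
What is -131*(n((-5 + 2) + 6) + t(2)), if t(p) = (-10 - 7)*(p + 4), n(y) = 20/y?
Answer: 37466/3 ≈ 12489.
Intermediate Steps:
t(p) = -68 - 17*p (t(p) = -17*(4 + p) = -68 - 17*p)
-131*(n((-5 + 2) + 6) + t(2)) = -131*(20/((-5 + 2) + 6) + (-68 - 17*2)) = -131*(20/(-3 + 6) + (-68 - 34)) = -131*(20/3 - 102) = -131*(-286/3) = 37466/3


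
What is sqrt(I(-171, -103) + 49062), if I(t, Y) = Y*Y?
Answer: sqrt(59671) ≈ 244.28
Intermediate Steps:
I(t, Y) = Y**2
sqrt(I(-171, -103) + 49062) = sqrt((-103)**2 + 49062) = sqrt(10609 + 49062) = sqrt(59671)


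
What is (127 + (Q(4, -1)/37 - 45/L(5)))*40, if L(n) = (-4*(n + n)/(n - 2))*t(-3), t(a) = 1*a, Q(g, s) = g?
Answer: 186455/37 ≈ 5039.3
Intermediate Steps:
t(a) = a
L(n) = 24*n/(-2 + n) (L(n) = -4*(n + n)/(n - 2)*(-3) = -4*2*n/(-2 + n)*(-3) = -8*n/(-2 + n)*(-3) = 24*n/(-2 + n))
(127 + (Q(4, -1)/37 - 45/L(5)))*40 = (127 + (4/37 - 45/(24*5/(-2 + 5))))*40 = (127 + (4*(1/37) - 45/(24*5/3)))*40 = (127 + (4/37 - 45/(24*5*(⅓))))*40 = (127 + (4/37 - 45/40))*40 = (127 + (4/37 - 45*1/40))*40 = (127 + (4/37 - 9/8))*40 = (127 - 301/296)*40 = (37291/296)*40 = 186455/37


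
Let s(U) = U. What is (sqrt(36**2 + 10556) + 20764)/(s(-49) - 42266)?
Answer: -20764/42315 - 2*sqrt(2963)/42315 ≈ -0.49327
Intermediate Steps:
(sqrt(36**2 + 10556) + 20764)/(s(-49) - 42266) = (sqrt(36**2 + 10556) + 20764)/(-49 - 42266) = (sqrt(1296 + 10556) + 20764)/(-42315) = (sqrt(11852) + 20764)*(-1/42315) = (2*sqrt(2963) + 20764)*(-1/42315) = (20764 + 2*sqrt(2963))*(-1/42315) = -20764/42315 - 2*sqrt(2963)/42315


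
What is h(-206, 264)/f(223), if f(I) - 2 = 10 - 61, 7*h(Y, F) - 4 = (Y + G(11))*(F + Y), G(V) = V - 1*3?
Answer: 1640/49 ≈ 33.469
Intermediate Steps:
G(V) = -3 + V (G(V) = V - 3 = -3 + V)
h(Y, F) = 4/7 + (8 + Y)*(F + Y)/7 (h(Y, F) = 4/7 + ((Y + (-3 + 11))*(F + Y))/7 = 4/7 + ((Y + 8)*(F + Y))/7 = 4/7 + ((8 + Y)*(F + Y))/7 = 4/7 + (8 + Y)*(F + Y)/7)
f(I) = -49 (f(I) = 2 + (10 - 61) = 2 - 51 = -49)
h(-206, 264)/f(223) = (4/7 + (⅐)*(-206)² + (8/7)*264 + (8/7)*(-206) + (⅐)*264*(-206))/(-49) = (4/7 + (⅐)*42436 + 2112/7 - 1648/7 - 54384/7)*(-1/49) = (4/7 + 42436/7 + 2112/7 - 1648/7 - 54384/7)*(-1/49) = -1640*(-1/49) = 1640/49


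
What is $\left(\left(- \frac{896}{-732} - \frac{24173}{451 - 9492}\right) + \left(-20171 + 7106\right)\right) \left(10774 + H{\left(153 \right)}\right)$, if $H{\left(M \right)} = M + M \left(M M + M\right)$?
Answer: $- \frac{78138552354773876}{1654503} \approx -4.7228 \cdot 10^{10}$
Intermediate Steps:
$H{\left(M \right)} = M + M \left(M + M^{2}\right)$ ($H{\left(M \right)} = M + M \left(M^{2} + M\right) = M + M \left(M + M^{2}\right)$)
$\left(\left(- \frac{896}{-732} - \frac{24173}{451 - 9492}\right) + \left(-20171 + 7106\right)\right) \left(10774 + H{\left(153 \right)}\right) = \left(\left(- \frac{896}{-732} - \frac{24173}{451 - 9492}\right) + \left(-20171 + 7106\right)\right) \left(10774 + 153 \left(1 + 153 + 153^{2}\right)\right) = \left(\left(\left(-896\right) \left(- \frac{1}{732}\right) - \frac{24173}{-9041}\right) - 13065\right) \left(10774 + 153 \left(1 + 153 + 23409\right)\right) = \left(\left(\frac{224}{183} - - \frac{24173}{9041}\right) - 13065\right) \left(10774 + 153 \cdot 23563\right) = \left(\left(\frac{224}{183} + \frac{24173}{9041}\right) - 13065\right) \left(10774 + 3605139\right) = \left(\frac{6448843}{1654503} - 13065\right) 3615913 = \left(- \frac{21609632852}{1654503}\right) 3615913 = - \frac{78138552354773876}{1654503}$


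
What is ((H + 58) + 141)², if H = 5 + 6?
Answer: 44100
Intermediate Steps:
H = 11
((H + 58) + 141)² = ((11 + 58) + 141)² = (69 + 141)² = 210² = 44100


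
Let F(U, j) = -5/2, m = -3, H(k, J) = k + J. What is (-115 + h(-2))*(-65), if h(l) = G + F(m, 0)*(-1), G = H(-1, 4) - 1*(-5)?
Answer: 13585/2 ≈ 6792.5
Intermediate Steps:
H(k, J) = J + k
F(U, j) = -5/2 (F(U, j) = -5*1/2 = -5/2)
G = 8 (G = (4 - 1) - 1*(-5) = 3 + 5 = 8)
h(l) = 21/2 (h(l) = 8 - 5/2*(-1) = 8 + 5/2 = 21/2)
(-115 + h(-2))*(-65) = (-115 + 21/2)*(-65) = -209/2*(-65) = 13585/2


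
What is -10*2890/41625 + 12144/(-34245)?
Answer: -1329044/1267065 ≈ -1.0489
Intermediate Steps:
-10*2890/41625 + 12144/(-34245) = -28900*1/41625 + 12144*(-1/34245) = -1156/1665 - 4048/11415 = -1329044/1267065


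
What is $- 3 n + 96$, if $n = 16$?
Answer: $48$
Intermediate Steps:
$- 3 n + 96 = \left(-3\right) 16 + 96 = -48 + 96 = 48$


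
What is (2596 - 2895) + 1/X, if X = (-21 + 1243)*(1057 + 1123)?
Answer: -796524039/2663960 ≈ -299.00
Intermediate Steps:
X = 2663960 (X = 1222*2180 = 2663960)
(2596 - 2895) + 1/X = (2596 - 2895) + 1/2663960 = -299 + 1/2663960 = -796524039/2663960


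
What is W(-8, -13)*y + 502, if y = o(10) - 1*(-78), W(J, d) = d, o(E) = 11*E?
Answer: -1942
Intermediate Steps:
y = 188 (y = 11*10 - 1*(-78) = 110 + 78 = 188)
W(-8, -13)*y + 502 = -13*188 + 502 = -2444 + 502 = -1942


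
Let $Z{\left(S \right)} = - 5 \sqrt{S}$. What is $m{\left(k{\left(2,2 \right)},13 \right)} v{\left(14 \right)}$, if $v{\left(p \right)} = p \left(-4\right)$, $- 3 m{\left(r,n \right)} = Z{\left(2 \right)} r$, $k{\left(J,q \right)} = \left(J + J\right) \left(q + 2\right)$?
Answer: $- \frac{4480 \sqrt{2}}{3} \approx -2111.9$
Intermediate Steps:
$k{\left(J,q \right)} = 2 J \left(2 + q\right)$
$m{\left(r,n \right)} = \frac{5 r \sqrt{2}}{3}$ ($m{\left(r,n \right)} = - \frac{- 5 \sqrt{2} r}{3} = - \frac{\left(-5\right) r \sqrt{2}}{3} = \frac{5 r \sqrt{2}}{3}$)
$v{\left(p \right)} = - 4 p$
$m{\left(k{\left(2,2 \right)},13 \right)} v{\left(14 \right)} = \frac{5 \cdot 2 \cdot 2 \left(2 + 2\right) \sqrt{2}}{3} \left(\left(-4\right) 14\right) = \frac{5 \cdot 2 \cdot 2 \cdot 4 \sqrt{2}}{3} \left(-56\right) = \frac{5}{3} \cdot 16 \sqrt{2} \left(-56\right) = \frac{80 \sqrt{2}}{3} \left(-56\right) = - \frac{4480 \sqrt{2}}{3}$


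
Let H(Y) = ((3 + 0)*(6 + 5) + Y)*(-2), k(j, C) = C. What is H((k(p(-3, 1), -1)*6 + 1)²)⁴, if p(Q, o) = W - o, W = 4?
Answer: 181063936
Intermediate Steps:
p(Q, o) = 4 - o
H(Y) = -66 - 2*Y (H(Y) = (3*11 + Y)*(-2) = (33 + Y)*(-2) = -66 - 2*Y)
H((k(p(-3, 1), -1)*6 + 1)²)⁴ = (-66 - 2*(-1*6 + 1)²)⁴ = (-66 - 2*(-6 + 1)²)⁴ = (-66 - 2*(-5)²)⁴ = (-66 - 2*25)⁴ = (-66 - 50)⁴ = (-116)⁴ = 181063936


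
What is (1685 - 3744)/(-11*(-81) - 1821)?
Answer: 2059/930 ≈ 2.2140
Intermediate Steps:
(1685 - 3744)/(-11*(-81) - 1821) = -2059/(891 - 1821) = -2059/(-930) = -2059*(-1/930) = 2059/930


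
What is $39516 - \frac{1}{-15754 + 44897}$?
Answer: $\frac{1151614787}{29143} \approx 39516.0$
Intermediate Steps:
$39516 - \frac{1}{-15754 + 44897} = 39516 - \frac{1}{29143} = \frac{1151614787}{29143}$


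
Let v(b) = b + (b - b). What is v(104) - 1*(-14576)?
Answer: 14680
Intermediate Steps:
v(b) = b (v(b) = b + 0 = b)
v(104) - 1*(-14576) = 104 - 1*(-14576) = 104 + 14576 = 14680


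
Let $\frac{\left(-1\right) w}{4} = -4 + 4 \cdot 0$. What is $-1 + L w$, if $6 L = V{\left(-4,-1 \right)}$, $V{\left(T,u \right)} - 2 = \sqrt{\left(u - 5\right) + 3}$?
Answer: $\frac{13}{3} + \frac{8 i \sqrt{3}}{3} \approx 4.3333 + 4.6188 i$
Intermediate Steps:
$V{\left(T,u \right)} = 2 + \sqrt{-2 + u}$ ($V{\left(T,u \right)} = 2 + \sqrt{\left(u - 5\right) + 3} = 2 + \sqrt{\left(-5 + u\right) + 3} = 2 + \sqrt{-2 + u}$)
$L = \frac{1}{3} + \frac{i \sqrt{3}}{6}$ ($L = \frac{2 + \sqrt{-2 - 1}}{6} = \frac{2 + \sqrt{-3}}{6} = \frac{2 + i \sqrt{3}}{6} = \frac{1}{3} + \frac{i \sqrt{3}}{6} \approx 0.33333 + 0.28868 i$)
$w = 16$ ($w = - 4 \left(-4 + 4 \cdot 0\right) = - 4 \left(-4 + 0\right) = \left(-4\right) \left(-4\right) = 16$)
$-1 + L w = -1 + \left(\frac{1}{3} + \frac{i \sqrt{3}}{6}\right) 16 = -1 + \left(\frac{16}{3} + \frac{8 i \sqrt{3}}{3}\right) = \frac{13}{3} + \frac{8 i \sqrt{3}}{3}$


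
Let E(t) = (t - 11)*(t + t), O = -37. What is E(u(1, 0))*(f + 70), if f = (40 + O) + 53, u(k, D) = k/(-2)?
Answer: 1449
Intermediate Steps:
u(k, D) = -k/2 (u(k, D) = k*(-½) = -k/2)
f = 56 (f = (40 - 37) + 53 = 3 + 53 = 56)
E(t) = 2*t*(-11 + t) (E(t) = (-11 + t)*(2*t) = 2*t*(-11 + t))
E(u(1, 0))*(f + 70) = (2*(-½*1)*(-11 - ½*1))*(56 + 70) = (2*(-½)*(-11 - ½))*126 = (2*(-½)*(-23/2))*126 = (23/2)*126 = 1449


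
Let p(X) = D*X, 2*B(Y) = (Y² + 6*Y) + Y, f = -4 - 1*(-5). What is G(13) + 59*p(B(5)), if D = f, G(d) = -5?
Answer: 1765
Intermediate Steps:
f = 1 (f = -4 + 5 = 1)
D = 1
B(Y) = Y²/2 + 7*Y/2 (B(Y) = ((Y² + 6*Y) + Y)/2 = (Y² + 7*Y)/2 = Y²/2 + 7*Y/2)
p(X) = X (p(X) = 1*X = X)
G(13) + 59*p(B(5)) = -5 + 59*((½)*5*(7 + 5)) = -5 + 59*((½)*5*12) = -5 + 59*30 = -5 + 1770 = 1765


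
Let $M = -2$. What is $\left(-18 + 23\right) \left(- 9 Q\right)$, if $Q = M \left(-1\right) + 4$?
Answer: $-270$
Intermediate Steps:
$Q = 6$ ($Q = \left(-2\right) \left(-1\right) + 4 = 2 + 4 = 6$)
$\left(-18 + 23\right) \left(- 9 Q\right) = \left(-18 + 23\right) \left(\left(-9\right) 6\right) = 5 \left(-54\right) = -270$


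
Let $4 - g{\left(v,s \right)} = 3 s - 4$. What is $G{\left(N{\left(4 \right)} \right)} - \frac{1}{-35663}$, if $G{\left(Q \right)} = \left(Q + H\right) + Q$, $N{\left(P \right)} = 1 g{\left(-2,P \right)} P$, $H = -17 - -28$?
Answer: $- \frac{748922}{35663} \approx -21.0$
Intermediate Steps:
$g{\left(v,s \right)} = 8 - 3 s$ ($g{\left(v,s \right)} = 4 - \left(3 s - 4\right) = 4 - \left(-4 + 3 s\right) = 8 - 3 s$)
$H = 11$ ($H = -17 + 28 = 11$)
$N{\left(P \right)} = P \left(8 - 3 P\right)$ ($N{\left(P \right)} = 1 \left(8 - 3 P\right) P = \left(8 - 3 P\right) P = P \left(8 - 3 P\right)$)
$G{\left(Q \right)} = 11 + 2 Q$ ($G{\left(Q \right)} = \left(Q + 11\right) + Q = \left(11 + Q\right) + Q = 11 + 2 Q$)
$G{\left(N{\left(4 \right)} \right)} - \frac{1}{-35663} = \left(11 + 2 \cdot 4 \left(8 - 12\right)\right) - \frac{1}{-35663} = \left(11 + 2 \cdot 4 \left(8 - 12\right)\right) - - \frac{1}{35663} = \left(11 + 2 \cdot 4 \left(-4\right)\right) + \frac{1}{35663} = \left(11 + 2 \left(-16\right)\right) + \frac{1}{35663} = \left(11 - 32\right) + \frac{1}{35663} = -21 + \frac{1}{35663} = - \frac{748922}{35663}$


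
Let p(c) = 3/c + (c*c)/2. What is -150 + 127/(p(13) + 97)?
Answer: -705448/4725 ≈ -149.30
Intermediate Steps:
p(c) = c²/2 + 3/c (p(c) = 3/c + c²*(½) = 3/c + c²/2 = c²/2 + 3/c)
-150 + 127/(p(13) + 97) = -150 + 127/((½)*(6 + 13³)/13 + 97) = -150 + 127/((½)*(1/13)*(6 + 2197) + 97) = -150 + 127/((½)*(1/13)*2203 + 97) = -150 + 127/(2203/26 + 97) = -150 + 127/(4725/26) = -150 + 127*(26/4725) = -150 + 3302/4725 = -705448/4725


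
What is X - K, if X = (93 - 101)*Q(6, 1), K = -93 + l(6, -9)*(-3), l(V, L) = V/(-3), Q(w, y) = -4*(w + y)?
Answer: 311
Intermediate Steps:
Q(w, y) = -4*w - 4*y
l(V, L) = -V/3 (l(V, L) = V*(-⅓) = -V/3)
K = -87 (K = -93 - ⅓*6*(-3) = -93 - 2*(-3) = -93 + 6 = -87)
X = 224 (X = (93 - 101)*(-4*6 - 4*1) = -8*(-24 - 4) = -8*(-28) = 224)
X - K = 224 - 1*(-87) = 224 + 87 = 311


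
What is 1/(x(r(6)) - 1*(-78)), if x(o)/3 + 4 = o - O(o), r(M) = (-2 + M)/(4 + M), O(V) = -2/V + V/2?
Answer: 5/408 ≈ 0.012255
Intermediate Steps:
O(V) = V/2 - 2/V (O(V) = -2/V + V*(1/2) = -2/V + V/2 = V/2 - 2/V)
r(M) = (-2 + M)/(4 + M)
x(o) = -12 + 6/o + 3*o/2 (x(o) = -12 + 3*(o - (o/2 - 2/o)) = -12 + 3*(o + (2/o - o/2)) = -12 + 3*(o/2 + 2/o) = -12 + (6/o + 3*o/2) = -12 + 6/o + 3*o/2)
1/(x(r(6)) - 1*(-78)) = 1/((-12 + 6/(((-2 + 6)/(4 + 6))) + 3*((-2 + 6)/(4 + 6))/2) - 1*(-78)) = 1/((-12 + 6/((4/10)) + 3*(4/10)/2) + 78) = 1/((-12 + 6/(((1/10)*4)) + 3*((1/10)*4)/2) + 78) = 1/((-12 + 6/(2/5) + (3/2)*(2/5)) + 78) = 1/((-12 + 6*(5/2) + 3/5) + 78) = 1/((-12 + 15 + 3/5) + 78) = 1/(18/5 + 78) = 1/(408/5) = 5/408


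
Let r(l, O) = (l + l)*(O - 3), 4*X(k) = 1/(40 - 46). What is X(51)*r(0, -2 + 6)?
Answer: 0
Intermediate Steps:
X(k) = -1/24 (X(k) = 1/(4*(40 - 46)) = (¼)/(-6) = (¼)*(-⅙) = -1/24)
r(l, O) = 2*l*(-3 + O) (r(l, O) = (2*l)*(-3 + O) = 2*l*(-3 + O))
X(51)*r(0, -2 + 6) = -0*(-3 + (-2 + 6))/12 = -0*(-3 + 4)/12 = -0/12 = -1/24*0 = 0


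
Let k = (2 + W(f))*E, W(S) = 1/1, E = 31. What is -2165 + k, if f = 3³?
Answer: -2072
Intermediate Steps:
f = 27
W(S) = 1
k = 93 (k = (2 + 1)*31 = 3*31 = 93)
-2165 + k = -2165 + 93 = -2072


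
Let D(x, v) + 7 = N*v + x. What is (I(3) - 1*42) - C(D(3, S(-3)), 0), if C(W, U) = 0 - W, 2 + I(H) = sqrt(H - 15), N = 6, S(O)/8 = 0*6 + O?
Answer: -192 + 2*I*sqrt(3) ≈ -192.0 + 3.4641*I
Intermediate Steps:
S(O) = 8*O (S(O) = 8*(0*6 + O) = 8*(0 + O) = 8*O)
I(H) = -2 + sqrt(-15 + H) (I(H) = -2 + sqrt(H - 15) = -2 + sqrt(-15 + H))
D(x, v) = -7 + x + 6*v (D(x, v) = -7 + (6*v + x) = -7 + (x + 6*v) = -7 + x + 6*v)
C(W, U) = -W
(I(3) - 1*42) - C(D(3, S(-3)), 0) = ((-2 + sqrt(-15 + 3)) - 1*42) - (-1)*(-7 + 3 + 6*(8*(-3))) = ((-2 + sqrt(-12)) - 42) - (-1)*(-7 + 3 + 6*(-24)) = ((-2 + 2*I*sqrt(3)) - 42) - (-1)*(-7 + 3 - 144) = (-44 + 2*I*sqrt(3)) - (-1)*(-148) = (-44 + 2*I*sqrt(3)) - 1*148 = (-44 + 2*I*sqrt(3)) - 148 = -192 + 2*I*sqrt(3)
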